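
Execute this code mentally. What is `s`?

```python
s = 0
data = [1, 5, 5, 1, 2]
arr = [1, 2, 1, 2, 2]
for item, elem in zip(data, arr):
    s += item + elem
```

Let's trace through this code step by step.

Initialize: s = 0
Initialize: data = [1, 5, 5, 1, 2]
Initialize: arr = [1, 2, 1, 2, 2]
Entering loop: for item, elem in zip(data, arr):

After execution: s = 22
22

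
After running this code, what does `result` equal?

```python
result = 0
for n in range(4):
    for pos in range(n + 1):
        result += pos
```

Let's trace through this code step by step.

Initialize: result = 0
Entering loop: for n in range(4):

After execution: result = 10
10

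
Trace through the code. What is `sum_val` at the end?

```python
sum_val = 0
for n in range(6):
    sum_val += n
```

Let's trace through this code step by step.

Initialize: sum_val = 0
Entering loop: for n in range(6):

After execution: sum_val = 15
15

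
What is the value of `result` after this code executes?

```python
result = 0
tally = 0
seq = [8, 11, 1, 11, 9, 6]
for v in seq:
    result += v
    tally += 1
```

Let's trace through this code step by step.

Initialize: result = 0
Initialize: tally = 0
Initialize: seq = [8, 11, 1, 11, 9, 6]
Entering loop: for v in seq:

After execution: result = 46
46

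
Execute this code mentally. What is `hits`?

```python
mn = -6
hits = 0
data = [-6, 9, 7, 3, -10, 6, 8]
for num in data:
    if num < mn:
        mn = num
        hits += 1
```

Let's trace through this code step by step.

Initialize: mn = -6
Initialize: hits = 0
Initialize: data = [-6, 9, 7, 3, -10, 6, 8]
Entering loop: for num in data:

After execution: hits = 1
1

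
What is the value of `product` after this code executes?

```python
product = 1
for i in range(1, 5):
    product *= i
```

Let's trace through this code step by step.

Initialize: product = 1
Entering loop: for i in range(1, 5):

After execution: product = 24
24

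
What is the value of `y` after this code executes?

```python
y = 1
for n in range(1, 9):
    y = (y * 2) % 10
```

Let's trace through this code step by step.

Initialize: y = 1
Entering loop: for n in range(1, 9):

After execution: y = 6
6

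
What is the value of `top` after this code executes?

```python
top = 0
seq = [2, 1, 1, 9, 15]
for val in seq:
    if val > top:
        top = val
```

Let's trace through this code step by step.

Initialize: top = 0
Initialize: seq = [2, 1, 1, 9, 15]
Entering loop: for val in seq:

After execution: top = 15
15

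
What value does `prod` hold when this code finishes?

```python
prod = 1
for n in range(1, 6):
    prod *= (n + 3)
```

Let's trace through this code step by step.

Initialize: prod = 1
Entering loop: for n in range(1, 6):

After execution: prod = 6720
6720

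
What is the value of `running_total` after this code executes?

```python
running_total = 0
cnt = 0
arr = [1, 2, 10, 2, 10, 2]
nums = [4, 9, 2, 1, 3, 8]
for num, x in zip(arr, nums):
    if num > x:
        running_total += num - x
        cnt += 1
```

Let's trace through this code step by step.

Initialize: running_total = 0
Initialize: cnt = 0
Initialize: arr = [1, 2, 10, 2, 10, 2]
Initialize: nums = [4, 9, 2, 1, 3, 8]
Entering loop: for num, x in zip(arr, nums):

After execution: running_total = 16
16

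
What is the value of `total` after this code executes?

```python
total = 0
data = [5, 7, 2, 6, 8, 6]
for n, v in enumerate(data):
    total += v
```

Let's trace through this code step by step.

Initialize: total = 0
Initialize: data = [5, 7, 2, 6, 8, 6]
Entering loop: for n, v in enumerate(data):

After execution: total = 34
34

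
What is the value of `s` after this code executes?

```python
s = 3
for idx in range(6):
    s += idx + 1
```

Let's trace through this code step by step.

Initialize: s = 3
Entering loop: for idx in range(6):

After execution: s = 24
24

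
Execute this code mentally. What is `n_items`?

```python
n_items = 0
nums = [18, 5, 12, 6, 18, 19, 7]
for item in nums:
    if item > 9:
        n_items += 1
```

Let's trace through this code step by step.

Initialize: n_items = 0
Initialize: nums = [18, 5, 12, 6, 18, 19, 7]
Entering loop: for item in nums:

After execution: n_items = 4
4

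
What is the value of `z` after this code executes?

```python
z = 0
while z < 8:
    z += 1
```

Let's trace through this code step by step.

Initialize: z = 0
Entering loop: while z < 8:

After execution: z = 8
8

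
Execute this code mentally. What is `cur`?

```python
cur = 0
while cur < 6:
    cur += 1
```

Let's trace through this code step by step.

Initialize: cur = 0
Entering loop: while cur < 6:

After execution: cur = 6
6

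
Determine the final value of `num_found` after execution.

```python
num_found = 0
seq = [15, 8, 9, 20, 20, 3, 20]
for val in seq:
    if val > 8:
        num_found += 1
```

Let's trace through this code step by step.

Initialize: num_found = 0
Initialize: seq = [15, 8, 9, 20, 20, 3, 20]
Entering loop: for val in seq:

After execution: num_found = 5
5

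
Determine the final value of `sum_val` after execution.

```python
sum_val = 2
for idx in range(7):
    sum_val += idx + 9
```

Let's trace through this code step by step.

Initialize: sum_val = 2
Entering loop: for idx in range(7):

After execution: sum_val = 86
86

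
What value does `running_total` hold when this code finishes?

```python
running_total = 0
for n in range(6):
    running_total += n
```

Let's trace through this code step by step.

Initialize: running_total = 0
Entering loop: for n in range(6):

After execution: running_total = 15
15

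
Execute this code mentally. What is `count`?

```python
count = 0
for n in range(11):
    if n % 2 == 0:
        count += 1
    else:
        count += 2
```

Let's trace through this code step by step.

Initialize: count = 0
Entering loop: for n in range(11):

After execution: count = 16
16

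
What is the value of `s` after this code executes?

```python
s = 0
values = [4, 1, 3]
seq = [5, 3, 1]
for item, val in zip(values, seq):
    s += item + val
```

Let's trace through this code step by step.

Initialize: s = 0
Initialize: values = [4, 1, 3]
Initialize: seq = [5, 3, 1]
Entering loop: for item, val in zip(values, seq):

After execution: s = 17
17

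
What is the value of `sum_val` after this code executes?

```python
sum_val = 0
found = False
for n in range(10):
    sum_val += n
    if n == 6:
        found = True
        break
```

Let's trace through this code step by step.

Initialize: sum_val = 0
Initialize: found = False
Entering loop: for n in range(10):

After execution: sum_val = 21
21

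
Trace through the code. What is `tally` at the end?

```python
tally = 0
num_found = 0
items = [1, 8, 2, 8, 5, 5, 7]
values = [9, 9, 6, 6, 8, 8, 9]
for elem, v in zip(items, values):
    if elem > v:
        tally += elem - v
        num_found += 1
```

Let's trace through this code step by step.

Initialize: tally = 0
Initialize: num_found = 0
Initialize: items = [1, 8, 2, 8, 5, 5, 7]
Initialize: values = [9, 9, 6, 6, 8, 8, 9]
Entering loop: for elem, v in zip(items, values):

After execution: tally = 2
2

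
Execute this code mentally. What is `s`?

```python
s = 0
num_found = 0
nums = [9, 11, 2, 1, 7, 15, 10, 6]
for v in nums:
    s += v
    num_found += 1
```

Let's trace through this code step by step.

Initialize: s = 0
Initialize: num_found = 0
Initialize: nums = [9, 11, 2, 1, 7, 15, 10, 6]
Entering loop: for v in nums:

After execution: s = 61
61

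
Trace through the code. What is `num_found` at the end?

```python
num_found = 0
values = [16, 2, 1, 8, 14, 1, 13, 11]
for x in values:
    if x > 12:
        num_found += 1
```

Let's trace through this code step by step.

Initialize: num_found = 0
Initialize: values = [16, 2, 1, 8, 14, 1, 13, 11]
Entering loop: for x in values:

After execution: num_found = 3
3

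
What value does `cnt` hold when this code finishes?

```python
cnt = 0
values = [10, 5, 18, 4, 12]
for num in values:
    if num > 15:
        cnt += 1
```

Let's trace through this code step by step.

Initialize: cnt = 0
Initialize: values = [10, 5, 18, 4, 12]
Entering loop: for num in values:

After execution: cnt = 1
1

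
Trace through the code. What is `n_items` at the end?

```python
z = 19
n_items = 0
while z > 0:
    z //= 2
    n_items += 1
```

Let's trace through this code step by step.

Initialize: z = 19
Initialize: n_items = 0
Entering loop: while z > 0:

After execution: n_items = 5
5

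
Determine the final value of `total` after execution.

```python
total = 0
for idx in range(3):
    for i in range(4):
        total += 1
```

Let's trace through this code step by step.

Initialize: total = 0
Entering loop: for idx in range(3):

After execution: total = 12
12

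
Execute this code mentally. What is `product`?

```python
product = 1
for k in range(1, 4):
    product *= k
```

Let's trace through this code step by step.

Initialize: product = 1
Entering loop: for k in range(1, 4):

After execution: product = 6
6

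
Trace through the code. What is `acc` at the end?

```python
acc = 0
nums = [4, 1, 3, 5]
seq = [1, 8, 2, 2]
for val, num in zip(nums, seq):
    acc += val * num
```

Let's trace through this code step by step.

Initialize: acc = 0
Initialize: nums = [4, 1, 3, 5]
Initialize: seq = [1, 8, 2, 2]
Entering loop: for val, num in zip(nums, seq):

After execution: acc = 28
28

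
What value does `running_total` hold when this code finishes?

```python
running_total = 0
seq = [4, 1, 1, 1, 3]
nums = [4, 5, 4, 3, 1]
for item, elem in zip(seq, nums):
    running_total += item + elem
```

Let's trace through this code step by step.

Initialize: running_total = 0
Initialize: seq = [4, 1, 1, 1, 3]
Initialize: nums = [4, 5, 4, 3, 1]
Entering loop: for item, elem in zip(seq, nums):

After execution: running_total = 27
27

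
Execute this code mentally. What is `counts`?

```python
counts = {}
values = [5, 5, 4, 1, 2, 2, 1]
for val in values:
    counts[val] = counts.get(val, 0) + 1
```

Let's trace through this code step by step.

Initialize: counts = {}
Initialize: values = [5, 5, 4, 1, 2, 2, 1]
Entering loop: for val in values:

After execution: counts = {5: 2, 4: 1, 1: 2, 2: 2}
{5: 2, 4: 1, 1: 2, 2: 2}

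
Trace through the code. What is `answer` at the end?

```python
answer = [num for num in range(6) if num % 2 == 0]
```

Let's trace through this code step by step.

Initialize: answer = [num for num in range(6) if num % 2 == 0]

After execution: answer = [0, 2, 4]
[0, 2, 4]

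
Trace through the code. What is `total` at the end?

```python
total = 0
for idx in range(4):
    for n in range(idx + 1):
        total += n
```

Let's trace through this code step by step.

Initialize: total = 0
Entering loop: for idx in range(4):

After execution: total = 10
10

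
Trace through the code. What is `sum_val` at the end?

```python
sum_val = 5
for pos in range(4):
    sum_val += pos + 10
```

Let's trace through this code step by step.

Initialize: sum_val = 5
Entering loop: for pos in range(4):

After execution: sum_val = 51
51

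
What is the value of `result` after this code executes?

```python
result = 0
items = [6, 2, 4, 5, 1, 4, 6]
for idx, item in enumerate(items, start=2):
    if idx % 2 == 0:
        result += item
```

Let's trace through this code step by step.

Initialize: result = 0
Initialize: items = [6, 2, 4, 5, 1, 4, 6]
Entering loop: for idx, item in enumerate(items, start=2):

After execution: result = 17
17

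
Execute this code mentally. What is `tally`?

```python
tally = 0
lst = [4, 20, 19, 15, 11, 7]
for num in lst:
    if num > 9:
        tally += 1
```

Let's trace through this code step by step.

Initialize: tally = 0
Initialize: lst = [4, 20, 19, 15, 11, 7]
Entering loop: for num in lst:

After execution: tally = 4
4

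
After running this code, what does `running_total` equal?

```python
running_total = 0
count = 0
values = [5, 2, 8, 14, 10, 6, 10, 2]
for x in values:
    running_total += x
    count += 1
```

Let's trace through this code step by step.

Initialize: running_total = 0
Initialize: count = 0
Initialize: values = [5, 2, 8, 14, 10, 6, 10, 2]
Entering loop: for x in values:

After execution: running_total = 57
57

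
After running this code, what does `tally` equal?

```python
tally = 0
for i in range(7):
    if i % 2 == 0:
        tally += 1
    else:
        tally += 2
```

Let's trace through this code step by step.

Initialize: tally = 0
Entering loop: for i in range(7):

After execution: tally = 10
10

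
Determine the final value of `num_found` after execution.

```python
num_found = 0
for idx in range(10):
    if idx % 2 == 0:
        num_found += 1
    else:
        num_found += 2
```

Let's trace through this code step by step.

Initialize: num_found = 0
Entering loop: for idx in range(10):

After execution: num_found = 15
15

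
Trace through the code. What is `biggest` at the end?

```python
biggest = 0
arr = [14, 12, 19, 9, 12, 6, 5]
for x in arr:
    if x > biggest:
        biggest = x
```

Let's trace through this code step by step.

Initialize: biggest = 0
Initialize: arr = [14, 12, 19, 9, 12, 6, 5]
Entering loop: for x in arr:

After execution: biggest = 19
19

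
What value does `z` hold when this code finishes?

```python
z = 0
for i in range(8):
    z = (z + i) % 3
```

Let's trace through this code step by step.

Initialize: z = 0
Entering loop: for i in range(8):

After execution: z = 1
1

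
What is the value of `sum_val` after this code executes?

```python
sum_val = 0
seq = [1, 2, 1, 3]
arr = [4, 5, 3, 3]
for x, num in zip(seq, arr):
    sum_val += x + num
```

Let's trace through this code step by step.

Initialize: sum_val = 0
Initialize: seq = [1, 2, 1, 3]
Initialize: arr = [4, 5, 3, 3]
Entering loop: for x, num in zip(seq, arr):

After execution: sum_val = 22
22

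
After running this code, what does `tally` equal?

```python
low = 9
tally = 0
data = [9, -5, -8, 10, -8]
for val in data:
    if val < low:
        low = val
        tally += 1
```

Let's trace through this code step by step.

Initialize: low = 9
Initialize: tally = 0
Initialize: data = [9, -5, -8, 10, -8]
Entering loop: for val in data:

After execution: tally = 2
2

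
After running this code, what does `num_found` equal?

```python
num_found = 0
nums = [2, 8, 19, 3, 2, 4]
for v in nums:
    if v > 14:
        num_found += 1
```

Let's trace through this code step by step.

Initialize: num_found = 0
Initialize: nums = [2, 8, 19, 3, 2, 4]
Entering loop: for v in nums:

After execution: num_found = 1
1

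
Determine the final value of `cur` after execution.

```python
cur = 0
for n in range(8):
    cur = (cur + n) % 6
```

Let's trace through this code step by step.

Initialize: cur = 0
Entering loop: for n in range(8):

After execution: cur = 4
4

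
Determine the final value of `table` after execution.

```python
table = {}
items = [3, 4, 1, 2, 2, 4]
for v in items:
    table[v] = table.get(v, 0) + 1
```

Let's trace through this code step by step.

Initialize: table = {}
Initialize: items = [3, 4, 1, 2, 2, 4]
Entering loop: for v in items:

After execution: table = {3: 1, 4: 2, 1: 1, 2: 2}
{3: 1, 4: 2, 1: 1, 2: 2}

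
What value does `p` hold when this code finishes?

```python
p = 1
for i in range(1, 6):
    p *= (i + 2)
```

Let's trace through this code step by step.

Initialize: p = 1
Entering loop: for i in range(1, 6):

After execution: p = 2520
2520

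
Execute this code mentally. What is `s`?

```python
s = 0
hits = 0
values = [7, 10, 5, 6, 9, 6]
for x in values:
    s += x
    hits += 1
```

Let's trace through this code step by step.

Initialize: s = 0
Initialize: hits = 0
Initialize: values = [7, 10, 5, 6, 9, 6]
Entering loop: for x in values:

After execution: s = 43
43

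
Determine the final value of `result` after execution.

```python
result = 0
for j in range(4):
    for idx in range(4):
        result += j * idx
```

Let's trace through this code step by step.

Initialize: result = 0
Entering loop: for j in range(4):

After execution: result = 36
36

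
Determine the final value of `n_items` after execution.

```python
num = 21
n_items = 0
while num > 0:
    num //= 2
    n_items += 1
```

Let's trace through this code step by step.

Initialize: num = 21
Initialize: n_items = 0
Entering loop: while num > 0:

After execution: n_items = 5
5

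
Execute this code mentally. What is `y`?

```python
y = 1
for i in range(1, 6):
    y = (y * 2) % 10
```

Let's trace through this code step by step.

Initialize: y = 1
Entering loop: for i in range(1, 6):

After execution: y = 2
2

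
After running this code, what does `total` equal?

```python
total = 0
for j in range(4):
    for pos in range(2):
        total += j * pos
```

Let's trace through this code step by step.

Initialize: total = 0
Entering loop: for j in range(4):

After execution: total = 6
6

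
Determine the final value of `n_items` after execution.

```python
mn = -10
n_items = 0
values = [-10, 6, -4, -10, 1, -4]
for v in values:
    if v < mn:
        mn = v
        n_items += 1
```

Let's trace through this code step by step.

Initialize: mn = -10
Initialize: n_items = 0
Initialize: values = [-10, 6, -4, -10, 1, -4]
Entering loop: for v in values:

After execution: n_items = 0
0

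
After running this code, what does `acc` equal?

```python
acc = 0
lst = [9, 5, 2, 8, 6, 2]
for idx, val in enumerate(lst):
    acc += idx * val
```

Let's trace through this code step by step.

Initialize: acc = 0
Initialize: lst = [9, 5, 2, 8, 6, 2]
Entering loop: for idx, val in enumerate(lst):

After execution: acc = 67
67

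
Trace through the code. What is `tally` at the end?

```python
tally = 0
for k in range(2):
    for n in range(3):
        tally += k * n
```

Let's trace through this code step by step.

Initialize: tally = 0
Entering loop: for k in range(2):

After execution: tally = 3
3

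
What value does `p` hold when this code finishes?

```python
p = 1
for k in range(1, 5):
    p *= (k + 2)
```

Let's trace through this code step by step.

Initialize: p = 1
Entering loop: for k in range(1, 5):

After execution: p = 360
360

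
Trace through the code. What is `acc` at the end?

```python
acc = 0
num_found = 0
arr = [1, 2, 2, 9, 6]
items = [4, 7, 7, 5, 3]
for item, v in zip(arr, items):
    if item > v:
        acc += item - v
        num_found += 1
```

Let's trace through this code step by step.

Initialize: acc = 0
Initialize: num_found = 0
Initialize: arr = [1, 2, 2, 9, 6]
Initialize: items = [4, 7, 7, 5, 3]
Entering loop: for item, v in zip(arr, items):

After execution: acc = 7
7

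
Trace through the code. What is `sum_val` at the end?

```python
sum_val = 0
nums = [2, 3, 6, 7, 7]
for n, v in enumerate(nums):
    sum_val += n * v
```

Let's trace through this code step by step.

Initialize: sum_val = 0
Initialize: nums = [2, 3, 6, 7, 7]
Entering loop: for n, v in enumerate(nums):

After execution: sum_val = 64
64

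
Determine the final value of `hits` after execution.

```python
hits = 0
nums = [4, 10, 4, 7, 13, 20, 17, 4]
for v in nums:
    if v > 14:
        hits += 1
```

Let's trace through this code step by step.

Initialize: hits = 0
Initialize: nums = [4, 10, 4, 7, 13, 20, 17, 4]
Entering loop: for v in nums:

After execution: hits = 2
2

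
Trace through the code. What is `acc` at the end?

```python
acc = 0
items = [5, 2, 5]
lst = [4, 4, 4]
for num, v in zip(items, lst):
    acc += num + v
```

Let's trace through this code step by step.

Initialize: acc = 0
Initialize: items = [5, 2, 5]
Initialize: lst = [4, 4, 4]
Entering loop: for num, v in zip(items, lst):

After execution: acc = 24
24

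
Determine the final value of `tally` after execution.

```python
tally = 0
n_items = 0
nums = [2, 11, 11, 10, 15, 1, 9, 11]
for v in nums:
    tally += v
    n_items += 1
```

Let's trace through this code step by step.

Initialize: tally = 0
Initialize: n_items = 0
Initialize: nums = [2, 11, 11, 10, 15, 1, 9, 11]
Entering loop: for v in nums:

After execution: tally = 70
70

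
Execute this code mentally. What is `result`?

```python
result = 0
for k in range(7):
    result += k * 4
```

Let's trace through this code step by step.

Initialize: result = 0
Entering loop: for k in range(7):

After execution: result = 84
84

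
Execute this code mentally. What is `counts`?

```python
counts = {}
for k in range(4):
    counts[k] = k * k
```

Let's trace through this code step by step.

Initialize: counts = {}
Entering loop: for k in range(4):

After execution: counts = {0: 0, 1: 1, 2: 4, 3: 9}
{0: 0, 1: 1, 2: 4, 3: 9}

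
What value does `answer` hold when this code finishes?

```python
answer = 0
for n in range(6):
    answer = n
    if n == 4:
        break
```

Let's trace through this code step by step.

Initialize: answer = 0
Entering loop: for n in range(6):

After execution: answer = 4
4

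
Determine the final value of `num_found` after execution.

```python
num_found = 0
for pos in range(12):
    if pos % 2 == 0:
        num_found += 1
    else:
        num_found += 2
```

Let's trace through this code step by step.

Initialize: num_found = 0
Entering loop: for pos in range(12):

After execution: num_found = 18
18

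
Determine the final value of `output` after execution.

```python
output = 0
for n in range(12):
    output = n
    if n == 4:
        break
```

Let's trace through this code step by step.

Initialize: output = 0
Entering loop: for n in range(12):

After execution: output = 4
4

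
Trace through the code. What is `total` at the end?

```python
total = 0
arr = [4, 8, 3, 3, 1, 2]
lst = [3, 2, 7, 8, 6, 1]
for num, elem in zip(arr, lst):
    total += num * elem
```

Let's trace through this code step by step.

Initialize: total = 0
Initialize: arr = [4, 8, 3, 3, 1, 2]
Initialize: lst = [3, 2, 7, 8, 6, 1]
Entering loop: for num, elem in zip(arr, lst):

After execution: total = 81
81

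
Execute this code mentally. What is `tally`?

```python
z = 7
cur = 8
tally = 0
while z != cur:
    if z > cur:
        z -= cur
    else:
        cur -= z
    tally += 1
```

Let's trace through this code step by step.

Initialize: z = 7
Initialize: cur = 8
Initialize: tally = 0
Entering loop: while z != cur:

After execution: tally = 7
7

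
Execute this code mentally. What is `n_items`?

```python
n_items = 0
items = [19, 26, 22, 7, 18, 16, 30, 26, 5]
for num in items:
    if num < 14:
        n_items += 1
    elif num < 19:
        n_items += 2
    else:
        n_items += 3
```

Let's trace through this code step by step.

Initialize: n_items = 0
Initialize: items = [19, 26, 22, 7, 18, 16, 30, 26, 5]
Entering loop: for num in items:

After execution: n_items = 21
21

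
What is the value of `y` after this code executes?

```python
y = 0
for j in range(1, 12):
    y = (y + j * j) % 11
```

Let's trace through this code step by step.

Initialize: y = 0
Entering loop: for j in range(1, 12):

After execution: y = 0
0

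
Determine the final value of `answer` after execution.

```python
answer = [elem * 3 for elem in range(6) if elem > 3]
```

Let's trace through this code step by step.

Initialize: answer = [elem * 3 for elem in range(6) if elem > 3]

After execution: answer = [12, 15]
[12, 15]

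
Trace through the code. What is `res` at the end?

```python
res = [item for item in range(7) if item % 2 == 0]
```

Let's trace through this code step by step.

Initialize: res = [item for item in range(7) if item % 2 == 0]

After execution: res = [0, 2, 4, 6]
[0, 2, 4, 6]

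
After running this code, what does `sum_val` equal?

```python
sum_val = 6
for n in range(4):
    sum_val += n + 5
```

Let's trace through this code step by step.

Initialize: sum_val = 6
Entering loop: for n in range(4):

After execution: sum_val = 32
32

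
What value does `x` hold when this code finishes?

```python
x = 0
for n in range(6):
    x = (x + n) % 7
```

Let's trace through this code step by step.

Initialize: x = 0
Entering loop: for n in range(6):

After execution: x = 1
1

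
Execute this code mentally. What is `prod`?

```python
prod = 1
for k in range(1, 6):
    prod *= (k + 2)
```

Let's trace through this code step by step.

Initialize: prod = 1
Entering loop: for k in range(1, 6):

After execution: prod = 2520
2520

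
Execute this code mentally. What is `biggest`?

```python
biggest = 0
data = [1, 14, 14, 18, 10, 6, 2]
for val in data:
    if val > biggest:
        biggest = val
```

Let's trace through this code step by step.

Initialize: biggest = 0
Initialize: data = [1, 14, 14, 18, 10, 6, 2]
Entering loop: for val in data:

After execution: biggest = 18
18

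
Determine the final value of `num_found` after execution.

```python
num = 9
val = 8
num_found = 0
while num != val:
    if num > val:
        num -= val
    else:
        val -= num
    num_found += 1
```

Let's trace through this code step by step.

Initialize: num = 9
Initialize: val = 8
Initialize: num_found = 0
Entering loop: while num != val:

After execution: num_found = 8
8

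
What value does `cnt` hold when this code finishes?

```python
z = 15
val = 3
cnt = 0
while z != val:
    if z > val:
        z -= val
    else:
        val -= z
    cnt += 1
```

Let's trace through this code step by step.

Initialize: z = 15
Initialize: val = 3
Initialize: cnt = 0
Entering loop: while z != val:

After execution: cnt = 4
4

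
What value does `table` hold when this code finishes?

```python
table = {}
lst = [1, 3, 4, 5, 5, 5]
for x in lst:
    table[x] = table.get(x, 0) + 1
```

Let's trace through this code step by step.

Initialize: table = {}
Initialize: lst = [1, 3, 4, 5, 5, 5]
Entering loop: for x in lst:

After execution: table = {1: 1, 3: 1, 4: 1, 5: 3}
{1: 1, 3: 1, 4: 1, 5: 3}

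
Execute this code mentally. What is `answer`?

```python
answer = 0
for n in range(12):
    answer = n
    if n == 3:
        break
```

Let's trace through this code step by step.

Initialize: answer = 0
Entering loop: for n in range(12):

After execution: answer = 3
3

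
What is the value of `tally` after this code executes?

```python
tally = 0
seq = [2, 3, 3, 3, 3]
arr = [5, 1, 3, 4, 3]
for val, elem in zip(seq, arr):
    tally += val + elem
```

Let's trace through this code step by step.

Initialize: tally = 0
Initialize: seq = [2, 3, 3, 3, 3]
Initialize: arr = [5, 1, 3, 4, 3]
Entering loop: for val, elem in zip(seq, arr):

After execution: tally = 30
30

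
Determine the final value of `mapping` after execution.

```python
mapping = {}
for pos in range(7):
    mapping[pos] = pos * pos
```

Let's trace through this code step by step.

Initialize: mapping = {}
Entering loop: for pos in range(7):

After execution: mapping = {0: 0, 1: 1, 2: 4, 3: 9, 4: 16, 5: 25, 6: 36}
{0: 0, 1: 1, 2: 4, 3: 9, 4: 16, 5: 25, 6: 36}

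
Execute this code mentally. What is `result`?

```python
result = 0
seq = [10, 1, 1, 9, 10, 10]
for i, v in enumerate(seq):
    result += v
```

Let's trace through this code step by step.

Initialize: result = 0
Initialize: seq = [10, 1, 1, 9, 10, 10]
Entering loop: for i, v in enumerate(seq):

After execution: result = 41
41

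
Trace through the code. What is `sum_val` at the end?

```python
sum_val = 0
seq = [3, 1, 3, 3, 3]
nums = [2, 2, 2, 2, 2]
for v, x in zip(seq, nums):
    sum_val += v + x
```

Let's trace through this code step by step.

Initialize: sum_val = 0
Initialize: seq = [3, 1, 3, 3, 3]
Initialize: nums = [2, 2, 2, 2, 2]
Entering loop: for v, x in zip(seq, nums):

After execution: sum_val = 23
23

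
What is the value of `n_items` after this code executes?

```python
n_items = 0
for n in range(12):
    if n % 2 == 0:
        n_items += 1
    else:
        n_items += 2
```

Let's trace through this code step by step.

Initialize: n_items = 0
Entering loop: for n in range(12):

After execution: n_items = 18
18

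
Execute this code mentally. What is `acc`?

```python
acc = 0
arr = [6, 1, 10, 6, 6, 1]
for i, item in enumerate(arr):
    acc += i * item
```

Let's trace through this code step by step.

Initialize: acc = 0
Initialize: arr = [6, 1, 10, 6, 6, 1]
Entering loop: for i, item in enumerate(arr):

After execution: acc = 68
68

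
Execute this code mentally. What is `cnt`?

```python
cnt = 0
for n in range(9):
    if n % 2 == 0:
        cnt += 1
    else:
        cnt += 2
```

Let's trace through this code step by step.

Initialize: cnt = 0
Entering loop: for n in range(9):

After execution: cnt = 13
13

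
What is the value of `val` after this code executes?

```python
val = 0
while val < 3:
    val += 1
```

Let's trace through this code step by step.

Initialize: val = 0
Entering loop: while val < 3:

After execution: val = 3
3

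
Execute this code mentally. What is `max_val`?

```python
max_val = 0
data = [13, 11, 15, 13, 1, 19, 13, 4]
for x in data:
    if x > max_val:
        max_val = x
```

Let's trace through this code step by step.

Initialize: max_val = 0
Initialize: data = [13, 11, 15, 13, 1, 19, 13, 4]
Entering loop: for x in data:

After execution: max_val = 19
19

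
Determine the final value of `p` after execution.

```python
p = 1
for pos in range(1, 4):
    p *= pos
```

Let's trace through this code step by step.

Initialize: p = 1
Entering loop: for pos in range(1, 4):

After execution: p = 6
6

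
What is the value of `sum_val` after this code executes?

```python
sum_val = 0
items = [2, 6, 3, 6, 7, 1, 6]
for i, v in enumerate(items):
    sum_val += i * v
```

Let's trace through this code step by step.

Initialize: sum_val = 0
Initialize: items = [2, 6, 3, 6, 7, 1, 6]
Entering loop: for i, v in enumerate(items):

After execution: sum_val = 99
99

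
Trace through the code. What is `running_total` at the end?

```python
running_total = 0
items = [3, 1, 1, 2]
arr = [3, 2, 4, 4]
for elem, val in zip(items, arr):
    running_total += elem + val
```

Let's trace through this code step by step.

Initialize: running_total = 0
Initialize: items = [3, 1, 1, 2]
Initialize: arr = [3, 2, 4, 4]
Entering loop: for elem, val in zip(items, arr):

After execution: running_total = 20
20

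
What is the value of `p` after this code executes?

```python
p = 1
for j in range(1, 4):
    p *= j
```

Let's trace through this code step by step.

Initialize: p = 1
Entering loop: for j in range(1, 4):

After execution: p = 6
6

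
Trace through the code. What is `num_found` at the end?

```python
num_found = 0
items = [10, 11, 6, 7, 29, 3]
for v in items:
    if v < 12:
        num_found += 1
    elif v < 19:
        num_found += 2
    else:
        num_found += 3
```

Let's trace through this code step by step.

Initialize: num_found = 0
Initialize: items = [10, 11, 6, 7, 29, 3]
Entering loop: for v in items:

After execution: num_found = 8
8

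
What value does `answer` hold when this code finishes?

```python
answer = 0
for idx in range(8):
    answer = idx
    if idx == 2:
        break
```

Let's trace through this code step by step.

Initialize: answer = 0
Entering loop: for idx in range(8):

After execution: answer = 2
2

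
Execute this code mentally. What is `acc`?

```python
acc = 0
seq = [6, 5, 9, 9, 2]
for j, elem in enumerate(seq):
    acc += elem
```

Let's trace through this code step by step.

Initialize: acc = 0
Initialize: seq = [6, 5, 9, 9, 2]
Entering loop: for j, elem in enumerate(seq):

After execution: acc = 31
31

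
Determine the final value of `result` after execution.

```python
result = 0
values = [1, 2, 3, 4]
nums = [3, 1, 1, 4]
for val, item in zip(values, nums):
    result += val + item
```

Let's trace through this code step by step.

Initialize: result = 0
Initialize: values = [1, 2, 3, 4]
Initialize: nums = [3, 1, 1, 4]
Entering loop: for val, item in zip(values, nums):

After execution: result = 19
19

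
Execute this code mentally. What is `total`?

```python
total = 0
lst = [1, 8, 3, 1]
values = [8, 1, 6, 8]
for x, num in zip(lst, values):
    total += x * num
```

Let's trace through this code step by step.

Initialize: total = 0
Initialize: lst = [1, 8, 3, 1]
Initialize: values = [8, 1, 6, 8]
Entering loop: for x, num in zip(lst, values):

After execution: total = 42
42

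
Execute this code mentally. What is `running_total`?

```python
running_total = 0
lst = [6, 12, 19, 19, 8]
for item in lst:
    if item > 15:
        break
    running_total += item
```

Let's trace through this code step by step.

Initialize: running_total = 0
Initialize: lst = [6, 12, 19, 19, 8]
Entering loop: for item in lst:

After execution: running_total = 18
18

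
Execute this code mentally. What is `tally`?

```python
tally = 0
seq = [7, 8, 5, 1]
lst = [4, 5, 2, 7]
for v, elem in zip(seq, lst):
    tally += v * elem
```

Let's trace through this code step by step.

Initialize: tally = 0
Initialize: seq = [7, 8, 5, 1]
Initialize: lst = [4, 5, 2, 7]
Entering loop: for v, elem in zip(seq, lst):

After execution: tally = 85
85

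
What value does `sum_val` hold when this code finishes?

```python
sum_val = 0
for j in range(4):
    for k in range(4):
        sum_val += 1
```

Let's trace through this code step by step.

Initialize: sum_val = 0
Entering loop: for j in range(4):

After execution: sum_val = 16
16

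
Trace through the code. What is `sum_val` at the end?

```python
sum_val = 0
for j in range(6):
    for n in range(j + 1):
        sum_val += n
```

Let's trace through this code step by step.

Initialize: sum_val = 0
Entering loop: for j in range(6):

After execution: sum_val = 35
35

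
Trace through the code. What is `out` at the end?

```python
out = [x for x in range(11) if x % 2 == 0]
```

Let's trace through this code step by step.

Initialize: out = [x for x in range(11) if x % 2 == 0]

After execution: out = [0, 2, 4, 6, 8, 10]
[0, 2, 4, 6, 8, 10]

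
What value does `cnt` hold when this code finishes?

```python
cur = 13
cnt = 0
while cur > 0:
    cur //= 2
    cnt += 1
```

Let's trace through this code step by step.

Initialize: cur = 13
Initialize: cnt = 0
Entering loop: while cur > 0:

After execution: cnt = 4
4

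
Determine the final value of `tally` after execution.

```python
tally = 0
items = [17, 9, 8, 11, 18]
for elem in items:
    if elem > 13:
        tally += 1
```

Let's trace through this code step by step.

Initialize: tally = 0
Initialize: items = [17, 9, 8, 11, 18]
Entering loop: for elem in items:

After execution: tally = 2
2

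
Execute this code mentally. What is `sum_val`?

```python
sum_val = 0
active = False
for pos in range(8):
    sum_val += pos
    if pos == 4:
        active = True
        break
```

Let's trace through this code step by step.

Initialize: sum_val = 0
Initialize: active = False
Entering loop: for pos in range(8):

After execution: sum_val = 10
10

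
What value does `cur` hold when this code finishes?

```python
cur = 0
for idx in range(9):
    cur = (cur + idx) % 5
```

Let's trace through this code step by step.

Initialize: cur = 0
Entering loop: for idx in range(9):

After execution: cur = 1
1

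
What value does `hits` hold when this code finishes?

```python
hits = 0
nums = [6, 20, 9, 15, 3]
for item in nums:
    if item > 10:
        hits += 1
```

Let's trace through this code step by step.

Initialize: hits = 0
Initialize: nums = [6, 20, 9, 15, 3]
Entering loop: for item in nums:

After execution: hits = 2
2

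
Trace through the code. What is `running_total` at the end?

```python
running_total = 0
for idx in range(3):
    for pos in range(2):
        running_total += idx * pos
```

Let's trace through this code step by step.

Initialize: running_total = 0
Entering loop: for idx in range(3):

After execution: running_total = 3
3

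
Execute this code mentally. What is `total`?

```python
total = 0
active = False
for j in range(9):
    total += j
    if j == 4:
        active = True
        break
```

Let's trace through this code step by step.

Initialize: total = 0
Initialize: active = False
Entering loop: for j in range(9):

After execution: total = 10
10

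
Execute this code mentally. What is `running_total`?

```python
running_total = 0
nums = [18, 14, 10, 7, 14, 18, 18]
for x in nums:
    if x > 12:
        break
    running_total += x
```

Let's trace through this code step by step.

Initialize: running_total = 0
Initialize: nums = [18, 14, 10, 7, 14, 18, 18]
Entering loop: for x in nums:

After execution: running_total = 0
0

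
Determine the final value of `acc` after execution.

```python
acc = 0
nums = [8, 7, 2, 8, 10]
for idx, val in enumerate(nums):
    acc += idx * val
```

Let's trace through this code step by step.

Initialize: acc = 0
Initialize: nums = [8, 7, 2, 8, 10]
Entering loop: for idx, val in enumerate(nums):

After execution: acc = 75
75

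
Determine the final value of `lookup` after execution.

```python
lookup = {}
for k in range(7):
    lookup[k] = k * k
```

Let's trace through this code step by step.

Initialize: lookup = {}
Entering loop: for k in range(7):

After execution: lookup = {0: 0, 1: 1, 2: 4, 3: 9, 4: 16, 5: 25, 6: 36}
{0: 0, 1: 1, 2: 4, 3: 9, 4: 16, 5: 25, 6: 36}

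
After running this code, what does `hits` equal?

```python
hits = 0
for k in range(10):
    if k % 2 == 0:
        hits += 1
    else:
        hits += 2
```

Let's trace through this code step by step.

Initialize: hits = 0
Entering loop: for k in range(10):

After execution: hits = 15
15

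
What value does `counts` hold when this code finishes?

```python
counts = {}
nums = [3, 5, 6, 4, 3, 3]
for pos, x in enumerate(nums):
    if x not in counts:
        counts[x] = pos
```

Let's trace through this code step by step.

Initialize: counts = {}
Initialize: nums = [3, 5, 6, 4, 3, 3]
Entering loop: for pos, x in enumerate(nums):

After execution: counts = {3: 0, 5: 1, 6: 2, 4: 3}
{3: 0, 5: 1, 6: 2, 4: 3}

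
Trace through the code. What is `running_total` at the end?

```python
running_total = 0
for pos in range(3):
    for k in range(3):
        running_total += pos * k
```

Let's trace through this code step by step.

Initialize: running_total = 0
Entering loop: for pos in range(3):

After execution: running_total = 9
9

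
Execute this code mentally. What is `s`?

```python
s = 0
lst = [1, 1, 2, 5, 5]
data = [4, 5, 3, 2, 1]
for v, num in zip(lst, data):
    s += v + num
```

Let's trace through this code step by step.

Initialize: s = 0
Initialize: lst = [1, 1, 2, 5, 5]
Initialize: data = [4, 5, 3, 2, 1]
Entering loop: for v, num in zip(lst, data):

After execution: s = 29
29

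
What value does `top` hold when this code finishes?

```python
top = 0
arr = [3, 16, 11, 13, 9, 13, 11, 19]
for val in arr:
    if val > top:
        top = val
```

Let's trace through this code step by step.

Initialize: top = 0
Initialize: arr = [3, 16, 11, 13, 9, 13, 11, 19]
Entering loop: for val in arr:

After execution: top = 19
19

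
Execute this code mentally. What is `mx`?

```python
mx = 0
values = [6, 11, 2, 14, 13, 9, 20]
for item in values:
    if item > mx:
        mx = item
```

Let's trace through this code step by step.

Initialize: mx = 0
Initialize: values = [6, 11, 2, 14, 13, 9, 20]
Entering loop: for item in values:

After execution: mx = 20
20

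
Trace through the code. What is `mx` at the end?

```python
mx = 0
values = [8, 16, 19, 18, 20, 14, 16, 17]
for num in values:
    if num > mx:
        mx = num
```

Let's trace through this code step by step.

Initialize: mx = 0
Initialize: values = [8, 16, 19, 18, 20, 14, 16, 17]
Entering loop: for num in values:

After execution: mx = 20
20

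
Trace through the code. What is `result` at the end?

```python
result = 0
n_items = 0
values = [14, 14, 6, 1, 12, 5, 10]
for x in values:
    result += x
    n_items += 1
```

Let's trace through this code step by step.

Initialize: result = 0
Initialize: n_items = 0
Initialize: values = [14, 14, 6, 1, 12, 5, 10]
Entering loop: for x in values:

After execution: result = 62
62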